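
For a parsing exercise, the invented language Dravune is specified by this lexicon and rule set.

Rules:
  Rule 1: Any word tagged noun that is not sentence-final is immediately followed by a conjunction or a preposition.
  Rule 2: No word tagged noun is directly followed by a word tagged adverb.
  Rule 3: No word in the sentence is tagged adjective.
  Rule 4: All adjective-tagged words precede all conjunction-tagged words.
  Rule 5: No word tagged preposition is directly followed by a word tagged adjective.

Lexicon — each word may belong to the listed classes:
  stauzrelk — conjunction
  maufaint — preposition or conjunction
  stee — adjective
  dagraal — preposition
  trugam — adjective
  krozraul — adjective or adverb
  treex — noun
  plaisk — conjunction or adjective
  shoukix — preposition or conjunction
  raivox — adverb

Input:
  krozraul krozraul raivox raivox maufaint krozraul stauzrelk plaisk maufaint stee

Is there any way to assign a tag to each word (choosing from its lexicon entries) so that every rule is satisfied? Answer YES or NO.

Candidates per position — 1:krozraul {adjective,adverb}; 2:krozraul {adjective,adverb}; 3:raivox {adverb}; 4:raivox {adverb}; 5:maufaint {preposition,conjunction}; 6:krozraul {adjective,adverb}; 7:stauzrelk {conjunction}; 8:plaisk {conjunction,adjective}; 9:maufaint {preposition,conjunction}; 10:stee {adjective}.
Rule 3 cannot be satisfied by any choice of tags from the lexicon.
So there is no consistent tagging.

NO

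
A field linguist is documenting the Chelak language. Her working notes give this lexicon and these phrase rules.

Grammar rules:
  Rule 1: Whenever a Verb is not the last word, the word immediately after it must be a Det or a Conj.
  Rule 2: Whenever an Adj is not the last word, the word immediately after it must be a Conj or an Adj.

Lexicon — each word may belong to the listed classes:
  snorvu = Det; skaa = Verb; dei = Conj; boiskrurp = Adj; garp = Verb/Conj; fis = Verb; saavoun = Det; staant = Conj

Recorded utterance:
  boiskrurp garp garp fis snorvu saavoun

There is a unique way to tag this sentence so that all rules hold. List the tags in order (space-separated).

Adj Conj Conj Verb Det Det

Candidates per position — 1:boiskrurp {Adj}; 2:garp {Verb,Conj}; 3:garp {Verb,Conj}; 4:fis {Verb}; 5:snorvu {Det}; 6:saavoun {Det}.
At position 2, choosing Verb makes rule 2 impossible to satisfy; hence Conj.
At position 3, choosing Verb makes rule 1 impossible to satisfy; hence Conj.
The unique satisfying tagging is: Adj Conj Conj Verb Det Det.
Rule-by-rule: rule 1 holds; rule 2 holds.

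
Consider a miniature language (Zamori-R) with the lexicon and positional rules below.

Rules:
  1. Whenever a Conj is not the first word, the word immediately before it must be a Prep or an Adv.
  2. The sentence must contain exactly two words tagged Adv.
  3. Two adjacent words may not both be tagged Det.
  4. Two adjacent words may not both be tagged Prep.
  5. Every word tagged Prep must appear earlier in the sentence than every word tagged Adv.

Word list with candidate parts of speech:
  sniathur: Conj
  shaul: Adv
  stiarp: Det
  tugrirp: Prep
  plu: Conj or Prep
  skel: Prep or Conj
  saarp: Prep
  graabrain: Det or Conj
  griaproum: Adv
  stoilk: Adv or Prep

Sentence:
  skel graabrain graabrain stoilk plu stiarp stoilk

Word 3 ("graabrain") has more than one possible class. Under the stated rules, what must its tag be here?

Candidates per position — 1:skel {Prep,Conj}; 2:graabrain {Det,Conj}; 3:graabrain {Det,Conj}; 4:stoilk {Adv,Prep}; 5:plu {Conj,Prep}; 6:stiarp {Det}; 7:stoilk {Adv,Prep}.
Word 3 cannot be Conj — rule 1 would then fail for every completion. It is Det.
Word 4 cannot be Prep — rule 2 would then fail for every completion. It is Adv.
Word 5 cannot be Prep — rule 5 would then fail for every completion. It is Conj.
Word 7 cannot be Prep — rule 2 would then fail for every completion. It is Adv.
Word 2 cannot be Det — rule 3 would then fail for every completion. It is Conj.
Word 1 cannot be Conj — rule 1 would then fail for every completion. It is Prep.
The only consistent sequence is: Prep Conj Det Adv Conj Det Adv.
Verifying each rule — rule 1 satisfied; rule 2 satisfied; rule 3 satisfied; rule 4 satisfied; rule 5 satisfied.

Det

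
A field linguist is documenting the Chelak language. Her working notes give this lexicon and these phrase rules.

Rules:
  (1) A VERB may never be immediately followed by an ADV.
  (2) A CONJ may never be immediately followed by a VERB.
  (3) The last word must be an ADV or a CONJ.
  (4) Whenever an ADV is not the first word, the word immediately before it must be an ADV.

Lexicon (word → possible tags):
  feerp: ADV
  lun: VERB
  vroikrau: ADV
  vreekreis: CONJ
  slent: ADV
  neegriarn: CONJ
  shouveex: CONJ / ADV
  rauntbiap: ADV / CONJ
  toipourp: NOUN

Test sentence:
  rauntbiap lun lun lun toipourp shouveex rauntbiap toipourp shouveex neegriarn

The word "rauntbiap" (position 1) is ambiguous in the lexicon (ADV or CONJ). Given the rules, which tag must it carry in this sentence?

ADV

Candidates per position — 1:rauntbiap {ADV,CONJ}; 2:lun {VERB}; 3:lun {VERB}; 4:lun {VERB}; 5:toipourp {NOUN}; 6:shouveex {CONJ,ADV}; 7:rauntbiap {ADV,CONJ}; 8:toipourp {NOUN}; 9:shouveex {CONJ,ADV}; 10:neegriarn {CONJ}.
If word 1 were CONJ, no tagging could satisfy rule 2; so word 1 is ADV.
If word 6 were ADV, no tagging could satisfy rule 4; so word 6 is CONJ.
If word 7 were ADV, no tagging could satisfy rule 4; so word 7 is CONJ.
If word 9 were ADV, no tagging could satisfy rule 4; so word 9 is CONJ.
So the tagging must be: ADV VERB VERB VERB NOUN CONJ CONJ NOUN CONJ CONJ.
Check: rule 1 ✓; rule 2 ✓; rule 3 ✓; rule 4 ✓.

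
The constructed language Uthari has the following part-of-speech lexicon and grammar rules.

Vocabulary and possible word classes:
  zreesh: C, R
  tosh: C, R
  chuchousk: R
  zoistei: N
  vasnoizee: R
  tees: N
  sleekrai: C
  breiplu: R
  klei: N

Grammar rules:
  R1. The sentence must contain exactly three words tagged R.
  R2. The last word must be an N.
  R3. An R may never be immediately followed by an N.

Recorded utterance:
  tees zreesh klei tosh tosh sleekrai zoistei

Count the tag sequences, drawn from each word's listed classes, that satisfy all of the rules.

Candidates per position — 1:tees {N}; 2:zreesh {C,R}; 3:klei {N}; 4:tosh {C,R}; 5:tosh {C,R}; 6:sleekrai {C}; 7:zoistei {N}.
There are 8 candidate sequences in total.
Every candidate sequence violates at least one rule; no consistent tagging exists.
Count = 0.

0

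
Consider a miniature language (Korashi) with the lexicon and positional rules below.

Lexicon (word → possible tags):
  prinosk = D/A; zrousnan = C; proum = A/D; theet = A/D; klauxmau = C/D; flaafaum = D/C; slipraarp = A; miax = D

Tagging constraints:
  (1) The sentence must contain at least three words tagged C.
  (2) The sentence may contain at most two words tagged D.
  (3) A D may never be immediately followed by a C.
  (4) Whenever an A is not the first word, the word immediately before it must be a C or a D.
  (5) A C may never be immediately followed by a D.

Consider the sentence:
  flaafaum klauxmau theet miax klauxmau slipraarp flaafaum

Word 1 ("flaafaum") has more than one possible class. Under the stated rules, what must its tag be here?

C

Candidates per position — 1:flaafaum {D,C}; 2:klauxmau {C,D}; 3:theet {A,D}; 4:miax {D}; 5:klauxmau {C,D}; 6:slipraarp {A}; 7:flaafaum {D,C}.
Position 5: C is ruled out by rule 3; that leaves D.
Position 7: D is ruled out by rule 1; that leaves C.
Position 1: D is ruled out by rule 1; that leaves C.
Position 2: D is ruled out by rule 1; that leaves C.
Position 3: D is ruled out by rule 2; that leaves A.
So the tagging must be: C C A D D A C.
Checking: rule 1 ✓; rule 2 ✓; rule 3 ✓; rule 4 ✓; rule 5 ✓.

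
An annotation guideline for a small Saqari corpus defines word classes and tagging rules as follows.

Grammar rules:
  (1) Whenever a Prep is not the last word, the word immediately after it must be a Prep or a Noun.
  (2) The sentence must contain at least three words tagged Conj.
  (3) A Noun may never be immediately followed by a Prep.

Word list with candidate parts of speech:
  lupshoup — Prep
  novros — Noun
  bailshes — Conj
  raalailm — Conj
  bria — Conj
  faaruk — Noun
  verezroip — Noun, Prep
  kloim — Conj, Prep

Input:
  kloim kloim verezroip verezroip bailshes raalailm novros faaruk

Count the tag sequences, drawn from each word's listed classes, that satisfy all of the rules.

4

Candidates per position — 1:kloim {Conj,Prep}; 2:kloim {Conj,Prep}; 3:verezroip {Noun,Prep}; 4:verezroip {Noun,Prep}; 5:bailshes {Conj}; 6:raalailm {Conj}; 7:novros {Noun}; 8:faaruk {Noun}.
There are 16 candidate sequences in total.
The sequences that satisfy every rule: Conj Conj Noun Noun Conj Conj Noun Noun; Conj Conj Prep Noun Conj Conj Noun Noun; Conj Prep Noun Noun Conj Conj Noun Noun; Conj Prep Prep Noun Conj Conj Noun Noun.
Count = 4.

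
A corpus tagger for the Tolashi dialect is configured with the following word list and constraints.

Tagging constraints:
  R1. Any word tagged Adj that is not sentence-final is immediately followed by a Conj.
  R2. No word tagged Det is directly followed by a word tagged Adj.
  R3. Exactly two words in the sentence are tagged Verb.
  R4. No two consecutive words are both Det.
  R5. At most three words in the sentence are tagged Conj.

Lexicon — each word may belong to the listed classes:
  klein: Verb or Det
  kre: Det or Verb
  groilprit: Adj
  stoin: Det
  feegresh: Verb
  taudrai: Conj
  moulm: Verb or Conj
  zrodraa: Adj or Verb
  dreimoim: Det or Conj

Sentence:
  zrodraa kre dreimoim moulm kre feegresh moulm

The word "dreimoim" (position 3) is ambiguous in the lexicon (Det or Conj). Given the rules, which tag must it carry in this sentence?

Candidates per position — 1:zrodraa {Adj,Verb}; 2:kre {Det,Verb}; 3:dreimoim {Det,Conj}; 4:moulm {Verb,Conj}; 5:kre {Det,Verb}; 6:feegresh {Verb}; 7:moulm {Verb,Conj}.
Position 1: Adj is ruled out by rule 1; that leaves Verb.
Position 2: Verb is ruled out by rule 3; that leaves Det.
Position 3: Det is ruled out by rule 4; that leaves Conj.
Position 4: Verb is ruled out by rule 3; that leaves Conj.
Position 5: Verb is ruled out by rule 3; that leaves Det.
Position 7: Verb is ruled out by rule 3; that leaves Conj.
So the tagging must be: Verb Det Conj Conj Det Verb Conj.
Verifying each rule — rule 1 holds; rule 2 holds; rule 3 holds; rule 4 holds; rule 5 holds.

Conj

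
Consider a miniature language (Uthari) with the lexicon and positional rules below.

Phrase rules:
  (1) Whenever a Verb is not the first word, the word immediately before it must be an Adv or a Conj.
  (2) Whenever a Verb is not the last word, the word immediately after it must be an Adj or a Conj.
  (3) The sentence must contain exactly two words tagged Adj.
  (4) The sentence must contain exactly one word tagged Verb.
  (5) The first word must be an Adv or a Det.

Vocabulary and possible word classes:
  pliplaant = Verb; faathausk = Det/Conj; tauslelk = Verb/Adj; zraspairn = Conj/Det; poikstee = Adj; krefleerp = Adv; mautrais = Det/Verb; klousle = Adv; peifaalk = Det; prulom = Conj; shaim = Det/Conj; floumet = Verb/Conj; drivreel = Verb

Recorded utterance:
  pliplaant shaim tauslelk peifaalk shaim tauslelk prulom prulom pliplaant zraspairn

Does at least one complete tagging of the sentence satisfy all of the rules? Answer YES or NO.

NO

Candidates per position — 1:pliplaant {Verb}; 2:shaim {Det,Conj}; 3:tauslelk {Verb,Adj}; 4:peifaalk {Det}; 5:shaim {Det,Conj}; 6:tauslelk {Verb,Adj}; 7:prulom {Conj}; 8:prulom {Conj}; 9:pliplaant {Verb}; 10:zraspairn {Conj,Det}.
Rule 4 cannot be satisfied by any choice of tags from the lexicon.
So there is no consistent tagging.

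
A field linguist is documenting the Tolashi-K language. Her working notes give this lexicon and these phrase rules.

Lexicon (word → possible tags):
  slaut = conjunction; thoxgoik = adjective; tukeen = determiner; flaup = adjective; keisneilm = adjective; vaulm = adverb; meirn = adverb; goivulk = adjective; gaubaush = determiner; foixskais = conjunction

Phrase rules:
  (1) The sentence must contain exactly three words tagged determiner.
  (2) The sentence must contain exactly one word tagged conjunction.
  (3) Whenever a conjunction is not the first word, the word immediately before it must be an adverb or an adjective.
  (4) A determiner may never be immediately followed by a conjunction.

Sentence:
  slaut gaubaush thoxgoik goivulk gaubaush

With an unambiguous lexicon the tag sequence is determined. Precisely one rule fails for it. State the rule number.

1

Fixed tagging: conjunction determiner adjective adjective determiner.
Checking each rule: R1 fail, R2 pass, R3 pass, R4 pass.
Only rule 1 fails.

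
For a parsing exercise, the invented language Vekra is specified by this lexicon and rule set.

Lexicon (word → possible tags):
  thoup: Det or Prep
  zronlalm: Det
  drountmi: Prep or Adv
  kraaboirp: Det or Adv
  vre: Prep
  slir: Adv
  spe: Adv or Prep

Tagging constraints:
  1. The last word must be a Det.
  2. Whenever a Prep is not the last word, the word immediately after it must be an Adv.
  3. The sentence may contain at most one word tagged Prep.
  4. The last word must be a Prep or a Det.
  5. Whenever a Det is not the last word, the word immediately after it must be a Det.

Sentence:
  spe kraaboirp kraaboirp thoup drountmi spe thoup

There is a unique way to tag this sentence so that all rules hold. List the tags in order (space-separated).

Adv Adv Adv Prep Adv Adv Det

Candidates per position — 1:spe {Adv,Prep}; 2:kraaboirp {Det,Adv}; 3:kraaboirp {Det,Adv}; 4:thoup {Det,Prep}; 5:drountmi {Prep,Adv}; 6:spe {Adv,Prep}; 7:thoup {Det,Prep}.
If word 2 were Det, no tagging could satisfy rule 5; so word 2 is Adv.
If word 3 were Det, no tagging could satisfy rule 5; so word 3 is Adv.
If word 4 were Det, no tagging could satisfy rule 5; so word 4 is Prep.
If word 5 were Prep, no tagging could satisfy rule 2; so word 5 is Adv.
If word 6 were Prep, no tagging could satisfy rule 2; so word 6 is Adv.
If word 7 were Prep, no tagging could satisfy rule 1; so word 7 is Det.
If word 1 were Prep, no tagging could satisfy rule 3; so word 1 is Adv.
So the tagging must be: Adv Adv Adv Prep Adv Adv Det.
Verifying each rule — rule 1 satisfied; rule 2 satisfied; rule 3 satisfied; rule 4 satisfied; rule 5 satisfied.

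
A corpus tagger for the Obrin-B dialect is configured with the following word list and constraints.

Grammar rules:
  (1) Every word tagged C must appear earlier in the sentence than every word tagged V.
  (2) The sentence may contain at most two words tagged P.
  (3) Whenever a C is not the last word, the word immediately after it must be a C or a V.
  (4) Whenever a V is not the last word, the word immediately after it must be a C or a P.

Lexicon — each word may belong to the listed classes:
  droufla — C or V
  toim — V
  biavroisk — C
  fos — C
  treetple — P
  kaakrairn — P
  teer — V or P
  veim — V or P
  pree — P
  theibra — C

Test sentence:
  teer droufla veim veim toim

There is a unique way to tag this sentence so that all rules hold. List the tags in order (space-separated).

P C V P V

Candidates per position — 1:teer {V,P}; 2:droufla {C,V}; 3:veim {V,P}; 4:veim {V,P}; 5:toim {V}.
Position 4: V is ruled out by rule 4; that leaves P.
The remaining ambiguous positions (1, 2, 3) are resolved jointly — only one combination satisfies every rule.
That leaves exactly one tagging: P C V P V.
Checking: rule 1 holds; rule 2 holds; rule 3 holds; rule 4 holds.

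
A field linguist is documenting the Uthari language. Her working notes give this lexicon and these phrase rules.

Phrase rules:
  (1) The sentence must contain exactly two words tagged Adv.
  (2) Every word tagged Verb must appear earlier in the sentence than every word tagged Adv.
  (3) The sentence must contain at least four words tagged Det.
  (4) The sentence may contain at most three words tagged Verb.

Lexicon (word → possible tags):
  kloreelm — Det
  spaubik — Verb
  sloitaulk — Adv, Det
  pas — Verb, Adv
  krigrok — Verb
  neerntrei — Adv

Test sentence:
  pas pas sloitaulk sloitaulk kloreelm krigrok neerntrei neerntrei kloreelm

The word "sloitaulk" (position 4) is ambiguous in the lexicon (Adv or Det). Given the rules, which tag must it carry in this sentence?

Candidates per position — 1:pas {Verb,Adv}; 2:pas {Verb,Adv}; 3:sloitaulk {Adv,Det}; 4:sloitaulk {Adv,Det}; 5:kloreelm {Det}; 6:krigrok {Verb}; 7:neerntrei {Adv}; 8:neerntrei {Adv}; 9:kloreelm {Det}.
Position 1: tagging it Adv would leave rule 1 unsatisfiable, so it must be Verb.
Position 2: tagging it Adv would leave rule 1 unsatisfiable, so it must be Verb.
Position 3: tagging it Adv would leave rule 1 unsatisfiable, so it must be Det.
Position 4: tagging it Adv would leave rule 1 unsatisfiable, so it must be Det.
The only consistent sequence is: Verb Verb Det Det Det Verb Adv Adv Det.
Check: rule 1 ok; rule 2 ok; rule 3 ok; rule 4 ok.

Det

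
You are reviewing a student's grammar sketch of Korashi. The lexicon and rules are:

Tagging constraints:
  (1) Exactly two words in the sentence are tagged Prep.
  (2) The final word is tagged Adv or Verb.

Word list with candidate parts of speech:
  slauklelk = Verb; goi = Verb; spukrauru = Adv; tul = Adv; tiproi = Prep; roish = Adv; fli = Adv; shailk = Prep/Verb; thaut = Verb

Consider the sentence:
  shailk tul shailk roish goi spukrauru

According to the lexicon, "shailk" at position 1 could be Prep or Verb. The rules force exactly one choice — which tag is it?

Candidates per position — 1:shailk {Prep,Verb}; 2:tul {Adv}; 3:shailk {Prep,Verb}; 4:roish {Adv}; 5:goi {Verb}; 6:spukrauru {Adv}.
If word 1 were Verb, no tagging could satisfy rule 1; so word 1 is Prep.
If word 3 were Verb, no tagging could satisfy rule 1; so word 3 is Prep.
That leaves exactly one tagging: Prep Adv Prep Adv Verb Adv.
Verifying each rule — rule 1 ok; rule 2 ok.

Prep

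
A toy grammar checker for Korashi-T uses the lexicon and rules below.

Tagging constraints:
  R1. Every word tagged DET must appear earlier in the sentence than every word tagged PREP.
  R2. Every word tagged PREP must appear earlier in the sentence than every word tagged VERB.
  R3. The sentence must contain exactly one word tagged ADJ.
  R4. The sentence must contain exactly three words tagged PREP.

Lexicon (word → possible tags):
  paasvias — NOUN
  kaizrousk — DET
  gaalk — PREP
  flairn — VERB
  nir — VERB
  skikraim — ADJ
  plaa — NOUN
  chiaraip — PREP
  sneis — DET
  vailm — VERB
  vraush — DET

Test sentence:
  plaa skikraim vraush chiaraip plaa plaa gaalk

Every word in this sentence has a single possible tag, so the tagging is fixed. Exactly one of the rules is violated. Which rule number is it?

4

Fixed tagging: NOUN ADJ DET PREP NOUN NOUN PREP.
Applying the rules: R1 pass, R2 pass, R3 pass, R4 fail.
Only rule 4 fails.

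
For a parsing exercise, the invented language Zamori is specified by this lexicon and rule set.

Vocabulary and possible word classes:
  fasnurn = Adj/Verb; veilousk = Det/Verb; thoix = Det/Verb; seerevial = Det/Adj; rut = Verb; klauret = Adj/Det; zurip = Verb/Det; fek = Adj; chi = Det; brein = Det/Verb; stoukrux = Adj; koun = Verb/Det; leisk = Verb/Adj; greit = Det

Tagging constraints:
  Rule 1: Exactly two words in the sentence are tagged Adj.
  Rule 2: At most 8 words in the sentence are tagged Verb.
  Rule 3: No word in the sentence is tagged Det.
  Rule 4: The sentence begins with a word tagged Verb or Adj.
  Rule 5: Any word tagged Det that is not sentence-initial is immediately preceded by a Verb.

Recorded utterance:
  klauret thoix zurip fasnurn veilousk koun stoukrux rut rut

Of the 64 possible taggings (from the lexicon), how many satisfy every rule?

1

Candidates per position — 1:klauret {Adj,Det}; 2:thoix {Det,Verb}; 3:zurip {Verb,Det}; 4:fasnurn {Adj,Verb}; 5:veilousk {Det,Verb}; 6:koun {Verb,Det}; 7:stoukrux {Adj}; 8:rut {Verb}; 9:rut {Verb}.
There are 64 candidate sequences in total.
The sequences that satisfy every rule: Adj Verb Verb Verb Verb Verb Adj Verb Verb.
Count = 1.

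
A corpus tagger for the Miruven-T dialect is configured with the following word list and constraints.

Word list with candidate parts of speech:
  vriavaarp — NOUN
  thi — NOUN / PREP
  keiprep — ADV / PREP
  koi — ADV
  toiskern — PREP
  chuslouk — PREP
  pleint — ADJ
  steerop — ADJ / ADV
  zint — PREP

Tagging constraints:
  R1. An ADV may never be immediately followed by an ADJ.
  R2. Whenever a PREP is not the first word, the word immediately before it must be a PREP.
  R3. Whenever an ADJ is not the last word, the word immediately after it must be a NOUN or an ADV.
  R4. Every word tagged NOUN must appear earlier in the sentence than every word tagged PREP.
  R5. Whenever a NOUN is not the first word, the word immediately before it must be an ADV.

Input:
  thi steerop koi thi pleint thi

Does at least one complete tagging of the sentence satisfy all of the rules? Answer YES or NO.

NO

Candidates per position — 1:thi {NOUN,PREP}; 2:steerop {ADJ,ADV}; 3:koi {ADV}; 4:thi {NOUN,PREP}; 5:pleint {ADJ}; 6:thi {NOUN,PREP}.
Every candidate sequence violates at least one rule; no consistent tagging exists.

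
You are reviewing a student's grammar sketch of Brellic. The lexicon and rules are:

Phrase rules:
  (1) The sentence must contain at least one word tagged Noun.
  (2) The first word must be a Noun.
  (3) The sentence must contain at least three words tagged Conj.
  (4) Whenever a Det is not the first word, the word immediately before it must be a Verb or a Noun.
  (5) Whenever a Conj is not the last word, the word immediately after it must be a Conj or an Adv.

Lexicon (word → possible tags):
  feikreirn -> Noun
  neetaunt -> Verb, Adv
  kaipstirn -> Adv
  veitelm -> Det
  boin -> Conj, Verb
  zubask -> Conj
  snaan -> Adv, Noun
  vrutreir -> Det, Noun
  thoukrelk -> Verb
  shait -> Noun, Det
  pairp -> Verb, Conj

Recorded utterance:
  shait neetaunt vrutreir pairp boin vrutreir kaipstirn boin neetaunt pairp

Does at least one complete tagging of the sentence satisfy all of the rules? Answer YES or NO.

Candidates per position — 1:shait {Noun,Det}; 2:neetaunt {Verb,Adv}; 3:vrutreir {Det,Noun}; 4:pairp {Verb,Conj}; 5:boin {Conj,Verb}; 6:vrutreir {Det,Noun}; 7:kaipstirn {Adv}; 8:boin {Conj,Verb}; 9:neetaunt {Verb,Adv}; 10:pairp {Verb,Conj}.
Every candidate sequence violates at least one rule; no consistent tagging exists.

NO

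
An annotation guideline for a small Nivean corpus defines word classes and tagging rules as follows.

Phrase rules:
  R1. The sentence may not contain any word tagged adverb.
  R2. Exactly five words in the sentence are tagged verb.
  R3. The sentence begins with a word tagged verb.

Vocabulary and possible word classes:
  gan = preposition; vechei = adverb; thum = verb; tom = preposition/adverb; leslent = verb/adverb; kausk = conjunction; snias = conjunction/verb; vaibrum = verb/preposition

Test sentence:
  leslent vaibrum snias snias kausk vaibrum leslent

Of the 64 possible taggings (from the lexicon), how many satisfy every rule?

4

Candidates per position — 1:leslent {verb,adverb}; 2:vaibrum {verb,preposition}; 3:snias {conjunction,verb}; 4:snias {conjunction,verb}; 5:kausk {conjunction}; 6:vaibrum {verb,preposition}; 7:leslent {verb,adverb}.
There are 64 candidate sequences in total.
The sequences that satisfy every rule: verb verb conjunction verb conjunction verb verb; verb verb verb conjunction conjunction verb verb; verb verb verb verb conjunction preposition verb; verb preposition verb verb conjunction verb verb.
Count = 4.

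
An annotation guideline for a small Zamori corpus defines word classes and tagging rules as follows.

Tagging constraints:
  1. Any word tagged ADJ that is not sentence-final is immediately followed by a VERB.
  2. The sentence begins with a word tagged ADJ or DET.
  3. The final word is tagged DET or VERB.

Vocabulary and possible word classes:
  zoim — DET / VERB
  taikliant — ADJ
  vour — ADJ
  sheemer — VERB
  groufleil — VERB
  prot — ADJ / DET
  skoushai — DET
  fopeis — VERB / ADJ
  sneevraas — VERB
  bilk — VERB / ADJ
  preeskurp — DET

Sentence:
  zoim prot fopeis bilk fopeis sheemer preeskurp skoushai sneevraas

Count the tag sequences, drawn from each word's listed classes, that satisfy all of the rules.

8

Candidates per position — 1:zoim {DET,VERB}; 2:prot {ADJ,DET}; 3:fopeis {VERB,ADJ}; 4:bilk {VERB,ADJ}; 5:fopeis {VERB,ADJ}; 6:sheemer {VERB}; 7:preeskurp {DET}; 8:skoushai {DET}; 9:sneevraas {VERB}.
There are 32 candidate sequences in total.
Checking each against the rules leaves 8 sequences.
Count = 8.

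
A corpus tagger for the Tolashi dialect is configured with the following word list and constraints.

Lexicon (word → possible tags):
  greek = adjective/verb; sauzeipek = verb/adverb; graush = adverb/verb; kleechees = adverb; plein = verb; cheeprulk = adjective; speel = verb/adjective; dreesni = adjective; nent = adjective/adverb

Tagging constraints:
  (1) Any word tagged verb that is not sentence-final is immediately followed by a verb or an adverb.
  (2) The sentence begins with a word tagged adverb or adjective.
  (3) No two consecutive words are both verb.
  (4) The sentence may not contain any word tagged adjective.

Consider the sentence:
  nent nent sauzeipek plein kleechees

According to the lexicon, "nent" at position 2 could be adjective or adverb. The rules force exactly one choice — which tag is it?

Candidates per position — 1:nent {adjective,adverb}; 2:nent {adjective,adverb}; 3:sauzeipek {verb,adverb}; 4:plein {verb}; 5:kleechees {adverb}.
Word 1 cannot be adjective — rule 4 would then fail for every completion. It is adverb.
Word 2 cannot be adjective — rule 4 would then fail for every completion. It is adverb.
Word 3 cannot be verb — rule 3 would then fail for every completion. It is adverb.
The unique satisfying tagging is: adverb adverb adverb verb adverb.
Check: rule 1 ok; rule 2 ok; rule 3 ok; rule 4 ok.

adverb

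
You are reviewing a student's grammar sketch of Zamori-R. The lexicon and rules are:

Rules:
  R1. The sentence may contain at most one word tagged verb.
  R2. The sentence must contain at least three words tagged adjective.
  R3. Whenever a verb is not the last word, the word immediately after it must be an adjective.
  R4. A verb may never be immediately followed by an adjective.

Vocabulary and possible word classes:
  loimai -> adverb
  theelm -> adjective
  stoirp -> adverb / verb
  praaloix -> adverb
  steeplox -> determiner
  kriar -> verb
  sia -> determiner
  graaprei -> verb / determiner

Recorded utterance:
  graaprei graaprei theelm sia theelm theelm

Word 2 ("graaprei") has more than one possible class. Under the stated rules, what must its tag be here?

Candidates per position — 1:graaprei {verb,determiner}; 2:graaprei {verb,determiner}; 3:theelm {adjective}; 4:sia {determiner}; 5:theelm {adjective}; 6:theelm {adjective}.
Word 1 cannot be verb — rule 3 would then fail for every completion. It is determiner.
Word 2 cannot be verb — rule 4 would then fail for every completion. It is determiner.
The only consistent sequence is: determiner determiner adjective determiner adjective adjective.
Rule-by-rule: rule 1 ok; rule 2 ok; rule 3 ok; rule 4 ok.

determiner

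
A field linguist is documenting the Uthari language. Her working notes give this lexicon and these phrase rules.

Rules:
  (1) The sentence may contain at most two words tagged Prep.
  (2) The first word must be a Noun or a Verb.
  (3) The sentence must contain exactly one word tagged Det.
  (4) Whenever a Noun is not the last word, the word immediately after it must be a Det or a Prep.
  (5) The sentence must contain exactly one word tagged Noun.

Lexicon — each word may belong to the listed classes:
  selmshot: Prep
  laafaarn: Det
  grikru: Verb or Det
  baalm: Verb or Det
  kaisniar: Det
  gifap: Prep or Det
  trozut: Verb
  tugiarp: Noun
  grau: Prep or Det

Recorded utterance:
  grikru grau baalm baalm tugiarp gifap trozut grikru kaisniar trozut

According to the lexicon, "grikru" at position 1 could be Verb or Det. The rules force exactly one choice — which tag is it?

Candidates per position — 1:grikru {Verb,Det}; 2:grau {Prep,Det}; 3:baalm {Verb,Det}; 4:baalm {Verb,Det}; 5:tugiarp {Noun}; 6:gifap {Prep,Det}; 7:trozut {Verb}; 8:grikru {Verb,Det}; 9:kaisniar {Det}; 10:trozut {Verb}.
If word 1 were Det, no tagging could satisfy rule 2; so word 1 is Verb.
If word 2 were Det, no tagging could satisfy rule 3; so word 2 is Prep.
If word 3 were Det, no tagging could satisfy rule 3; so word 3 is Verb.
If word 4 were Det, no tagging could satisfy rule 3; so word 4 is Verb.
If word 6 were Det, no tagging could satisfy rule 3; so word 6 is Prep.
If word 8 were Det, no tagging could satisfy rule 3; so word 8 is Verb.
The only consistent sequence is: Verb Prep Verb Verb Noun Prep Verb Verb Det Verb.
Checking: rule 1 ok; rule 2 ok; rule 3 ok; rule 4 ok; rule 5 ok.

Verb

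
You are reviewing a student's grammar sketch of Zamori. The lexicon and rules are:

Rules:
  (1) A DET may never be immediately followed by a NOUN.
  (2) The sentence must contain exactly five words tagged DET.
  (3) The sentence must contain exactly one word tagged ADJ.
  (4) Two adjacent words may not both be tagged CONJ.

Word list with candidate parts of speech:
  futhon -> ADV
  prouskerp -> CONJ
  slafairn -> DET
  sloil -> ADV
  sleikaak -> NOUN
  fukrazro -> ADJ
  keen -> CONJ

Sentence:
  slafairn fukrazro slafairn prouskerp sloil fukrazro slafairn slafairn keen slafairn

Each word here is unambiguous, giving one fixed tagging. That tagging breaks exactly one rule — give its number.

3

Fixed tagging: DET ADJ DET CONJ ADV ADJ DET DET CONJ DET.
Applying the rules: R1 ✓, R2 ✓, R3 ✗, R4 ✓.
Only rule 3 fails.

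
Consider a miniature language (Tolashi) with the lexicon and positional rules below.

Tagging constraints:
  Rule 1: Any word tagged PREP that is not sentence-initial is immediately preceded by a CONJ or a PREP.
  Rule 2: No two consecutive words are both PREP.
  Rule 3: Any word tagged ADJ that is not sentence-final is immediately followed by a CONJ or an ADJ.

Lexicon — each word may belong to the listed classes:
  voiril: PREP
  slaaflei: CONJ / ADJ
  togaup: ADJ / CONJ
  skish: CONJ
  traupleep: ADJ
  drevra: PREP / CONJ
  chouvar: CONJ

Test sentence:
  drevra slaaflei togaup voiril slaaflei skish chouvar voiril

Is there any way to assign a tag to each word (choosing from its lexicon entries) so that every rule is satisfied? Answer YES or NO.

Candidates per position — 1:drevra {PREP,CONJ}; 2:slaaflei {CONJ,ADJ}; 3:togaup {ADJ,CONJ}; 4:voiril {PREP}; 5:slaaflei {CONJ,ADJ}; 6:skish {CONJ}; 7:chouvar {CONJ}; 8:voiril {PREP}.
One satisfying assignment: PREP ADJ CONJ PREP ADJ CONJ CONJ PREP.
Checking: rule 1 holds; rule 2 holds; rule 3 holds.

YES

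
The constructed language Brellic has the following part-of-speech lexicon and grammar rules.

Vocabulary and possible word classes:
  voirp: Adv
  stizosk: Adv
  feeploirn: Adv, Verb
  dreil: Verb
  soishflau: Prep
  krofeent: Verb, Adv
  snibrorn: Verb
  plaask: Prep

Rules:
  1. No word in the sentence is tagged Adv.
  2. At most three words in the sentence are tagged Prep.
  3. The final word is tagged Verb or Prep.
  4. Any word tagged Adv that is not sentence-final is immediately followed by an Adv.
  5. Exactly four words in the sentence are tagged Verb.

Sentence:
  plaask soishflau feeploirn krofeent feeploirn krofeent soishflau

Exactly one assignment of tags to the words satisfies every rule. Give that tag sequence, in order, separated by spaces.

Prep Prep Verb Verb Verb Verb Prep

Candidates per position — 1:plaask {Prep}; 2:soishflau {Prep}; 3:feeploirn {Adv,Verb}; 4:krofeent {Verb,Adv}; 5:feeploirn {Adv,Verb}; 6:krofeent {Verb,Adv}; 7:soishflau {Prep}.
Position 3: tagging it Adv would leave rule 1 unsatisfiable, so it must be Verb.
Position 4: tagging it Adv would leave rule 1 unsatisfiable, so it must be Verb.
Position 5: tagging it Adv would leave rule 1 unsatisfiable, so it must be Verb.
Position 6: tagging it Adv would leave rule 1 unsatisfiable, so it must be Verb.
The only consistent sequence is: Prep Prep Verb Verb Verb Verb Prep.
Checking: rule 1 holds; rule 2 holds; rule 3 holds; rule 4 holds; rule 5 holds.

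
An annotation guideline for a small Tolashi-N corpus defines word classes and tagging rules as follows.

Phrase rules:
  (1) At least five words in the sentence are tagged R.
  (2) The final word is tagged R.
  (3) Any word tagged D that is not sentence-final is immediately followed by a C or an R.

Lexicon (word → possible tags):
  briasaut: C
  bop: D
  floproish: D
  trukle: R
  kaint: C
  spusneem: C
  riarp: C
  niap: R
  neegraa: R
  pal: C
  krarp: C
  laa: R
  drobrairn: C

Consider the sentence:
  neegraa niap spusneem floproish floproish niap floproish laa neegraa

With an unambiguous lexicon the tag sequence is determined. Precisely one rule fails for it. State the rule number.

Fixed tagging: R R C D D R D R R.
Rule check: R1 pass, R2 pass, R3 fail.
Only rule 3 fails.

3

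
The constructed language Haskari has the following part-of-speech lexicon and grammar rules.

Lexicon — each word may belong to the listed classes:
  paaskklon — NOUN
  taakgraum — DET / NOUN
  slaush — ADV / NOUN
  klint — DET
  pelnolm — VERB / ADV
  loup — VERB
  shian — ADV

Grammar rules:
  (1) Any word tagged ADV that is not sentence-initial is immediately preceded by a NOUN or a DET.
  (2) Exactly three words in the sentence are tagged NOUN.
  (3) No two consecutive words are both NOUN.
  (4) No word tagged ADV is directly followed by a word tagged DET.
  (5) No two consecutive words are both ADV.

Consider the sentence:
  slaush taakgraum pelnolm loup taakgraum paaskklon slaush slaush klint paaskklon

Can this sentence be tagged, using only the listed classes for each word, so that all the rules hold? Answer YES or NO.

Candidates per position — 1:slaush {ADV,NOUN}; 2:taakgraum {DET,NOUN}; 3:pelnolm {VERB,ADV}; 4:loup {VERB}; 5:taakgraum {DET,NOUN}; 6:paaskklon {NOUN}; 7:slaush {ADV,NOUN}; 8:slaush {ADV,NOUN}; 9:klint {DET}; 10:paaskklon {NOUN}.
Every candidate sequence violates at least one rule; no consistent tagging exists.

NO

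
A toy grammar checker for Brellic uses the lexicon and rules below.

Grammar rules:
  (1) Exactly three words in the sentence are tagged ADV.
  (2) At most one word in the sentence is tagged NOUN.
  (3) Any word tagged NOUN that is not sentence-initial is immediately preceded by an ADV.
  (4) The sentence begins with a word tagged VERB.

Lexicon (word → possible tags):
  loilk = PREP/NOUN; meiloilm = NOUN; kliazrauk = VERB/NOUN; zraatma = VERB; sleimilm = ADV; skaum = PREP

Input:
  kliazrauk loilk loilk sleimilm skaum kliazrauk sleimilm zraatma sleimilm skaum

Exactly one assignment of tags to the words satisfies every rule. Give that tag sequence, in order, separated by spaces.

Candidates per position — 1:kliazrauk {VERB,NOUN}; 2:loilk {PREP,NOUN}; 3:loilk {PREP,NOUN}; 4:sleimilm {ADV}; 5:skaum {PREP}; 6:kliazrauk {VERB,NOUN}; 7:sleimilm {ADV}; 8:zraatma {VERB}; 9:sleimilm {ADV}; 10:skaum {PREP}.
At position 1, choosing NOUN makes rule 4 impossible to satisfy; hence VERB.
At position 2, choosing NOUN makes rule 3 impossible to satisfy; hence PREP.
At position 3, choosing NOUN makes rule 3 impossible to satisfy; hence PREP.
At position 6, choosing NOUN makes rule 3 impossible to satisfy; hence VERB.
So the tagging must be: VERB PREP PREP ADV PREP VERB ADV VERB ADV PREP.
Check: rule 1 satisfied; rule 2 satisfied; rule 3 satisfied; rule 4 satisfied.

VERB PREP PREP ADV PREP VERB ADV VERB ADV PREP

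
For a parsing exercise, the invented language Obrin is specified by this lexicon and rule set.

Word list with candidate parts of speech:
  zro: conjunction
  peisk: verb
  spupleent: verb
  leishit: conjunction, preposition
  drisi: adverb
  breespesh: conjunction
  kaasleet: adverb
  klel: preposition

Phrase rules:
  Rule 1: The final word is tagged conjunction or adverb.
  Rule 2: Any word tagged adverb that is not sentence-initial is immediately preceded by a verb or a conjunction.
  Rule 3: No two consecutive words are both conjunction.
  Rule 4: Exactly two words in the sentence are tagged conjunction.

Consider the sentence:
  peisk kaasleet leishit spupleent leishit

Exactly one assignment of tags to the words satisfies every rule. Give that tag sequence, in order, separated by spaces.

Candidates per position — 1:peisk {verb}; 2:kaasleet {adverb}; 3:leishit {conjunction,preposition}; 4:spupleent {verb}; 5:leishit {conjunction,preposition}.
If word 3 were preposition, no tagging could satisfy rule 4; so word 3 is conjunction.
If word 5 were preposition, no tagging could satisfy rule 1; so word 5 is conjunction.
So the tagging must be: verb adverb conjunction verb conjunction.
Rule-by-rule: rule 1 ok; rule 2 ok; rule 3 ok; rule 4 ok.

verb adverb conjunction verb conjunction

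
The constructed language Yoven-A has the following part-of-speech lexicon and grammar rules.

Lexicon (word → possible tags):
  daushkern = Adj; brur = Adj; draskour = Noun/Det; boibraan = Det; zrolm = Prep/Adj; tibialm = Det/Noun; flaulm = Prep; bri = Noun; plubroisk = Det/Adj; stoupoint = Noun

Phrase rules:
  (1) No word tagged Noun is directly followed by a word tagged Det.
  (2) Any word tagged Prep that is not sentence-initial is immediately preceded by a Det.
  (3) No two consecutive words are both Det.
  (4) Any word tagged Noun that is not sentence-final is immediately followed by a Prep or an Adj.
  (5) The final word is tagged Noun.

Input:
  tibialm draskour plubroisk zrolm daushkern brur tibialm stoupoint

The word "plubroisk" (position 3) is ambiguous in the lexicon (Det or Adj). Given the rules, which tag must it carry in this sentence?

Candidates per position — 1:tibialm {Det,Noun}; 2:draskour {Noun,Det}; 3:plubroisk {Det,Adj}; 4:zrolm {Prep,Adj}; 5:daushkern {Adj}; 6:brur {Adj}; 7:tibialm {Det,Noun}; 8:stoupoint {Noun}.
Position 1: tagging it Noun would leave rule 4 unsatisfiable, so it must be Det.
Position 2: tagging it Det would leave rule 3 unsatisfiable, so it must be Noun.
Position 3: tagging it Det would leave rule 1 unsatisfiable, so it must be Adj.
Position 4: tagging it Prep would leave rule 2 unsatisfiable, so it must be Adj.
Position 7: tagging it Noun would leave rule 4 unsatisfiable, so it must be Det.
The only consistent sequence is: Det Noun Adj Adj Adj Adj Det Noun.
Rule-by-rule: rule 1 holds; rule 2 holds; rule 3 holds; rule 4 holds; rule 5 holds.

Adj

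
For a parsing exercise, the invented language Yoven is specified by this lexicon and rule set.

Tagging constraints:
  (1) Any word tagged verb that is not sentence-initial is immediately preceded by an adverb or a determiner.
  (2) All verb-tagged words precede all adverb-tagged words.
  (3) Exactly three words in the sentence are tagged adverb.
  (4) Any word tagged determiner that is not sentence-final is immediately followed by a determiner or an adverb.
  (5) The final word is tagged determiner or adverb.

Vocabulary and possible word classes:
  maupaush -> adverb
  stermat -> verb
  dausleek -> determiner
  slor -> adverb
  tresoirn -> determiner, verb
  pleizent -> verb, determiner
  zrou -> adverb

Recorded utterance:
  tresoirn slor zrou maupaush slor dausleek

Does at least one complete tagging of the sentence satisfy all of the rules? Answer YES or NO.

Candidates per position — 1:tresoirn {determiner,verb}; 2:slor {adverb}; 3:zrou {adverb}; 4:maupaush {adverb}; 5:slor {adverb}; 6:dausleek {determiner}.
Rule 3 cannot be satisfied by any choice of tags from the lexicon.
So there is no consistent tagging.

NO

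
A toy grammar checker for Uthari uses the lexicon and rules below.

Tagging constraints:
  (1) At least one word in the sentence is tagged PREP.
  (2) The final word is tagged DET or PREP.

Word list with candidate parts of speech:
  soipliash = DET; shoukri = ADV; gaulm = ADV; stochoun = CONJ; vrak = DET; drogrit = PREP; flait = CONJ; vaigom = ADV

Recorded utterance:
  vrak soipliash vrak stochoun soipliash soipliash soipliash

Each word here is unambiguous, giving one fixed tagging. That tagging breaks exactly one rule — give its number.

1

Fixed tagging: DET DET DET CONJ DET DET DET.
Applying the rules: R1 fails, R2 ok.
Only rule 1 fails.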